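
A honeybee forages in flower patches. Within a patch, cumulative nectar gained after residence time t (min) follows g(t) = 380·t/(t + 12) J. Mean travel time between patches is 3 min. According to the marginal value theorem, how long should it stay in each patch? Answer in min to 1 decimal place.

6.0 min

Optimal t* satisfies g'(t*) = g(t*)/(T + t*).
g'(t) = 380·12/(t + 12)². Setting 380·12/(t+12)² = 380t/[(t+12)(3+t)] gives 12(3+t) = t(t+12), so t² = 12×3 = 36.
t* = √36 = 6 min.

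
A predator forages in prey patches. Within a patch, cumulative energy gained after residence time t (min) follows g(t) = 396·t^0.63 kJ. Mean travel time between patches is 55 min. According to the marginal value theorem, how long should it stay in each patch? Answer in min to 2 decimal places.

93.65 min

By the marginal value theorem, leave when the instantaneous gain rate g'(t) equals the habitat-wide average g(t)/(T + t).
g'(t) = 0.63·396·t^-0.37. Setting 0.63·396·t^-0.37 = 396·t^0.63/(55+t) gives 0.63(55+t) = t, so 0.37·t = 0.63×55.
t* = 0.63×55/0.37 = 93.65 min.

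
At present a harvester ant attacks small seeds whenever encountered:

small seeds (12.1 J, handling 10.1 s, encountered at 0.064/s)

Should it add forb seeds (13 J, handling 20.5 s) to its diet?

Intake rate on the current diet: R = (0.064×12.1) / (1 + 0.064×10.1) = 0.7744/1.646 = 0.4704 J/s.
forb seeds: E/h = 13/20.5 = 0.6341 J/s.
0.6341 > 0.4704, so adding forb seeds raises the average — include it.

Yes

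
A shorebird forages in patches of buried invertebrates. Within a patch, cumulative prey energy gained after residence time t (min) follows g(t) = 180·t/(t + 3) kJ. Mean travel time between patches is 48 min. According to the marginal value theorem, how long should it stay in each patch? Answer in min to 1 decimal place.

12.0 min

Maximise g(t)/(T+t): set derivative to zero → g'(t)(T+t) = g(t).
g'(t) = 180·3/(t + 3)². Setting 180·3/(t+3)² = 180t/[(t+3)(48+t)] gives 3(48+t) = t(t+3), so t² = 3×48 = 144.
t* = √144 = 12 min.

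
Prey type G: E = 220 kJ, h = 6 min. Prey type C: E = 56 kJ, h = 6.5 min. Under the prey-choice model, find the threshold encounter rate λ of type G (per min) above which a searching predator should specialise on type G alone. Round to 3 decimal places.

Drop type C once their profitability E₂/h₂ falls below the rate achievable on type G alone: E₂/h₂ = λE₁/(1 + λh₁).
Solve for λ: λE₁h₂ = E₂(1 + λh₁) → λ(E₁h₂ − E₂h₁) = E₂ → λ = E₂/(E₁h₂ − E₂h₁).
λ = 56/(220×6.5 − 56×6) = 56/1094 = 0.05119 per min.

0.051 per min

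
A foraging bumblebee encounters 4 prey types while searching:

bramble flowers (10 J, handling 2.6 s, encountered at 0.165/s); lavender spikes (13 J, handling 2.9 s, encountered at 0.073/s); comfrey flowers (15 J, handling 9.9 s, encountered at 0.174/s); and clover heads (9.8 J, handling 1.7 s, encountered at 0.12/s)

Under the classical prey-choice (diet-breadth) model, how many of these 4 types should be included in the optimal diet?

3

E/h in descending order: clover heads 5.76, lavender spikes 4.48, bramble flowers 3.85, comfrey flowers 1.52 J/s. The optimal diet is the largest prefix of this list for which every included type satisfies E_i/h_i > R on the types above it.
Rate on top 1: 0.9767. lavender spikes: 4.48 > 0.9767 → include.
Rate on top 2: 1.501. bramble flowers: 3.85 > 1.501 → include.
Rate on top 3: 2.046. comfrey flowers: 1.52 < 2.046 → exclude; stop.
Optimal diet: clover heads, lavender spikes, bramble flowers — 3 of 4 types.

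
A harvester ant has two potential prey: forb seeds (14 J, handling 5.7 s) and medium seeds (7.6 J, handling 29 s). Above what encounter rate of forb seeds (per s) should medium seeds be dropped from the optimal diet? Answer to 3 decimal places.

At the threshold, the rate on forb seeds alone equals the profitability of medium seeds: λ·14/(1 + λ·5.7) = 7.6/29 = 0.2621.
Rearranging, λ(14 − 0.2621×5.7) = 0.2621, so λ = 0.2621/12.51 = 0.02096 per s.

0.021 per s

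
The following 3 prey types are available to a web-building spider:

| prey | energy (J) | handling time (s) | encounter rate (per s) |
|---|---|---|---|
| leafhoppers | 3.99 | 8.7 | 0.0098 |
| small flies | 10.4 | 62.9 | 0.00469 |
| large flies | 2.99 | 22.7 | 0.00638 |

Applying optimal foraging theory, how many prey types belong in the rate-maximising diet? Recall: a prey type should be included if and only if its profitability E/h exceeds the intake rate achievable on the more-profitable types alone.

Rank by E/h (J/s): leafhoppers 0.459, small flies 0.165, large flies 0.132. Include each in turn until the next type's E/h falls below the running intake rate.
Rate on top 1: 0.03603. small flies: 0.165 > 0.03603 → include.
Rate on top 2: 0.06367. large flies: 0.132 > 0.06367 → include.
Optimal diet: leafhoppers, small flies, large flies — 3 of 3 types.

3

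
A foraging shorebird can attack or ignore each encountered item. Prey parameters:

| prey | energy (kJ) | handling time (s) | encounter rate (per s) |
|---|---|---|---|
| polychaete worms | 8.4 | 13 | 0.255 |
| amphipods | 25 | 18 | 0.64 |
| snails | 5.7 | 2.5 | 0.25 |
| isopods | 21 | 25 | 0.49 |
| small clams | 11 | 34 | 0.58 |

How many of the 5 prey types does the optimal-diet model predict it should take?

Rank by E/h (kJ/s): snails 2.28, amphipods 1.39, isopods 0.84, polychaete worms 0.646, small clams 0.324. Include each in turn until the next type's E/h falls below the running intake rate.
Rate on top 1: 0.8769. amphipods: 1.39 > 0.8769 → include.
Rate on top 2: 1.326. isopods: 0.84 < 1.326 → exclude; stop.
Optimal diet: snails, amphipods — 2 of 5 types.

2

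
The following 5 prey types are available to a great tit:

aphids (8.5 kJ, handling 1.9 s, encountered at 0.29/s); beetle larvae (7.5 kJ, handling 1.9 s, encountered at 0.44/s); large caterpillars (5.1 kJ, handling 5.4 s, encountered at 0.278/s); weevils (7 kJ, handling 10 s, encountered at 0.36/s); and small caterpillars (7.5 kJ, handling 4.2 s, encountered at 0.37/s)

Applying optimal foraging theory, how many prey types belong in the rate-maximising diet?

2

Rank by E/h (kJ/s): aphids 4.47, beetle larvae 3.95, small caterpillars 1.79, large caterpillars 0.944, weevils 0.7. Include each in turn until the next type's E/h falls below the running intake rate.
Rate on top 1: 1.589. beetle larvae: 3.95 > 1.589 → include.
Rate on top 2: 2.415. small caterpillars: 1.79 < 2.415 → exclude; stop.
Optimal diet: aphids, beetle larvae — 2 of 5 types.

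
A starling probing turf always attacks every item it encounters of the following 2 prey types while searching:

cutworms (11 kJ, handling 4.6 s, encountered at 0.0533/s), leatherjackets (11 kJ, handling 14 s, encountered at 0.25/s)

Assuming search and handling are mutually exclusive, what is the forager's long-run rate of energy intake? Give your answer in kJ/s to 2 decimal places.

Energy encountered per unit search time: 0.0533×11 + 0.25×11 = 3.336 kJ/s.
Handling time per unit search time: 0.0533×4.6 + 0.25×14 = 3.745.
Rate = 3.336/(1 + 3.745) = 0.7031 kJ/s.

0.70 kJ/s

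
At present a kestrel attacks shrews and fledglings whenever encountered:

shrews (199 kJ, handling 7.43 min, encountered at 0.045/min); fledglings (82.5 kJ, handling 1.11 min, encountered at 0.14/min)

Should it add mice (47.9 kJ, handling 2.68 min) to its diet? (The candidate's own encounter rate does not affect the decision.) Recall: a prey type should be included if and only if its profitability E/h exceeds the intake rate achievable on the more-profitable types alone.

Yes

Current rate: (0.045×199 + 0.14×82.5)/(1 + 0.045×7.43 + 0.14×1.11) = 13.76 kJ/min.
Profitability of mice: 47.9/2.68 = 17.87 kJ/min.
Since 17.87 > R, including mice increases the long-run rate.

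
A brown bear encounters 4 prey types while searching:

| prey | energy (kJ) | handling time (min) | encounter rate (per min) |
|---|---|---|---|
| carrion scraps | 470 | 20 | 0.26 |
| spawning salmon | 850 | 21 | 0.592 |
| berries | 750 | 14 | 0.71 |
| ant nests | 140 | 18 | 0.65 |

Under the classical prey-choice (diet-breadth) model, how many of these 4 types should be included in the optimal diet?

Rank by E/h (kJ/min): berries 53.6, spawning salmon 40.5, carrion scraps 23.5, ant nests 7.78. Include each in turn until the next type's E/h falls below the running intake rate.
Rate on top 1: 48.67. spawning salmon: 40.5 < 48.67 → exclude; stop.
Optimal diet: berries — 1 of 4 types.

1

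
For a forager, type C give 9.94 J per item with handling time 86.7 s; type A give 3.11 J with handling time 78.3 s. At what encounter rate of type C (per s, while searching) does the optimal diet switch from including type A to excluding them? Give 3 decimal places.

Drop type A once their profitability E₂/h₂ falls below the rate achievable on type C alone: E₂/h₂ = λE₁/(1 + λh₁).
Solve for λ: λE₁h₂ = E₂(1 + λh₁) → λ(E₁h₂ − E₂h₁) = E₂ → λ = E₂/(E₁h₂ − E₂h₁).
λ = 3.11/(9.94×78.3 − 3.11×86.7) = 3.11/508.7 = 0.006114 per s.

0.006 per s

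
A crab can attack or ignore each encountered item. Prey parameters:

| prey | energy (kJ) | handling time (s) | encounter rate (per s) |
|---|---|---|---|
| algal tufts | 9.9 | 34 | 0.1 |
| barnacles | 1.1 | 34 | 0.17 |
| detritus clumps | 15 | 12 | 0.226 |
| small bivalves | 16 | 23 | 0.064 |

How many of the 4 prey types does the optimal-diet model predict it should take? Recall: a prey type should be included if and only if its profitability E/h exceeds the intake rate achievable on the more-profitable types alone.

Profitabilities (E/h, kJ/s): detritus clumps 1.25, small bivalves 0.696, algal tufts 0.291, barnacles 0.0324. Add prey in this order while the next type's profitability exceeds the intake rate on those already taken.
Rate on top 1: 0.9133. small bivalves: 0.696 < 0.9133 → exclude; stop.
Optimal diet: detritus clumps — 1 of 4 types.

1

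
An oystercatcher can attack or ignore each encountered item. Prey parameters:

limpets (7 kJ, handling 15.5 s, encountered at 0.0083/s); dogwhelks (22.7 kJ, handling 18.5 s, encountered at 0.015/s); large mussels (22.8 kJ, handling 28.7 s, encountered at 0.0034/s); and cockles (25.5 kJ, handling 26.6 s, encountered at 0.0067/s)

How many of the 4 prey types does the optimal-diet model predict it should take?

E/h in descending order: dogwhelks 1.23, cockles 0.959, large mussels 0.794, limpets 0.452 kJ/s. The optimal diet is the largest prefix of this list for which every included type satisfies E_i/h_i > R on the types above it.
Rate on top 1: 0.2665. cockles: 0.959 > 0.2665 → include.
Rate on top 2: 0.3513. large mussels: 0.794 > 0.3513 → include.
Rate on top 3: 0.3791. limpets: 0.452 > 0.3791 → include.
Optimal diet: dogwhelks, cockles, large mussels, limpets — 4 of 4 types.

4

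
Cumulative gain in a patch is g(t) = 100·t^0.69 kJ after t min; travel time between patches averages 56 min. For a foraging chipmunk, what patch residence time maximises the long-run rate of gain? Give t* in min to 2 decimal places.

By the marginal value theorem, leave when the instantaneous gain rate g'(t) equals the habitat-wide average g(t)/(T + t).
g'(t) = 0.69·100·t^-0.31. Setting 0.69·100·t^-0.31 = 100·t^0.69/(56+t) gives 0.69(56+t) = t, so 0.31·t = 0.69×56.
t* = 0.69×56/0.31 = 124.6 min.

124.65 min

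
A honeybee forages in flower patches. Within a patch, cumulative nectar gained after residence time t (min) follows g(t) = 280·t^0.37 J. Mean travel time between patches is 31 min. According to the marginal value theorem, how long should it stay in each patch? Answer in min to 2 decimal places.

18.21 min

Optimal t* satisfies g'(t*) = g(t*)/(T + t*).
g'(t) = 0.37·280·t^-0.63. Setting 0.37·280·t^-0.63 = 280·t^0.37/(31+t) gives 0.37(31+t) = t, so 0.63·t = 0.37×31.
t* = 0.37×31/0.63 = 18.21 min.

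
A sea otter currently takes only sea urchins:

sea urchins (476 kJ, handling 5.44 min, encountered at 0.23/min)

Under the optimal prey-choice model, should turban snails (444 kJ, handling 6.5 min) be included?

Yes

Current rate: (0.23×476)/(1 + 0.23×5.44) = 48.63 kJ/min.
turban snails: E/h = 444/6.5 = 68.31 kJ/min.
68.31 > 48.63, so adding turban snails raises the average — include it.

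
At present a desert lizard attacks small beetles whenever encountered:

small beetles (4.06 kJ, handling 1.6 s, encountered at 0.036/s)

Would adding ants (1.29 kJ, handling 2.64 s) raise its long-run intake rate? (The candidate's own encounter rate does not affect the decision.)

On small beetles alone, R = ΣλE/(1+Σλh) = 0.1462/1.058 = 0.1382 kJ/s.
ants: E/h = 1.29/2.64 = 0.4886 kJ/s.
Since 0.4886 > R, including ants increases the long-run rate.

Yes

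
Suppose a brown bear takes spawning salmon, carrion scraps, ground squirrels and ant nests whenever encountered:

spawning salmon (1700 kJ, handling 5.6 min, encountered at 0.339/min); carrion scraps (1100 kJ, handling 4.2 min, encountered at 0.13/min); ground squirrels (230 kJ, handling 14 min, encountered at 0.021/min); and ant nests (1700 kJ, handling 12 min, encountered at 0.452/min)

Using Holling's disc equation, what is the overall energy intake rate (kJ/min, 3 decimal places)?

162.897 kJ/min

Energy encountered per unit search time: 0.339×1700 + 0.13×1100 + 0.021×230 + 0.452×1700 = 1493 kJ/min.
Handling time per unit search time: 0.339×5.6 + 0.13×4.2 + 0.021×14 + 0.452×12 = 8.162.
Rate = 1493/(1 + 8.162) = 162.9 kJ/min.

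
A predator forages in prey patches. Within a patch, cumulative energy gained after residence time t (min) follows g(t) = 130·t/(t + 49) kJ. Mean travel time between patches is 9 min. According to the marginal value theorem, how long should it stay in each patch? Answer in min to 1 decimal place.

By the marginal value theorem, leave when the instantaneous gain rate g'(t) equals the habitat-wide average g(t)/(T + t).
g'(t) = 130·49/(t + 49)². Setting 130·49/(t+49)² = 130t/[(t+49)(9+t)] gives 49(9+t) = t(t+49), so t² = 49×9 = 441.
t* = √441 = 21 min.

21.0 min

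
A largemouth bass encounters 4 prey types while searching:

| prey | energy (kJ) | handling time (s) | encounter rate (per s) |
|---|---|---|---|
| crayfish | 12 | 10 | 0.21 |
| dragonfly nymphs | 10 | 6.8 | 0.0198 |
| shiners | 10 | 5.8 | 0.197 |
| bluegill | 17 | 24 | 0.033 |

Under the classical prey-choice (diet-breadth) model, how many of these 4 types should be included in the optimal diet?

3

Profitabilities (E/h, kJ/s): shiners 1.72, dragonfly nymphs 1.47, crayfish 1.2, bluegill 0.708. Add prey in this order while the next type's profitability exceeds the intake rate on those already taken.
Rate on top 1: 0.9194. dragonfly nymphs: 1.47 > 0.9194 → include.
Rate on top 2: 0.952. crayfish: 1.2 > 0.952 → include.
Rate on top 3: 1.071. bluegill: 0.708 < 1.071 → exclude; stop.
Optimal diet: shiners, dragonfly nymphs, crayfish — 3 of 4 types.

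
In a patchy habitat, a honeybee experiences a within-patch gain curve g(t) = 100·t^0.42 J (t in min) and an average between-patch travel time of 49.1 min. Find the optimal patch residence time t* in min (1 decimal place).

By the marginal value theorem, leave when the instantaneous gain rate g'(t) equals the habitat-wide average g(t)/(T + t).
g'(t) = 0.42·100·t^-0.58. Setting 0.42·100·t^-0.58 = 100·t^0.42/(49.1+t) gives 0.42(49.1+t) = t, so 0.58·t = 0.42×49.1.
t* = 0.42×49.1/0.58 = 35.56 min.

35.6 min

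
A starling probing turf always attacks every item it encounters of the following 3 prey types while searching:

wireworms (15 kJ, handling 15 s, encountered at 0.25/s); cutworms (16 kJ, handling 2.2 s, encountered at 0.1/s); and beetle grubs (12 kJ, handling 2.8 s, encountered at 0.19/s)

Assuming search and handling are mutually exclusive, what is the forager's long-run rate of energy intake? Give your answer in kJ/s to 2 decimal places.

1.39 kJ/s

R = (0.25×15 + 0.1×16 + 0.19×12) / (1 + 0.25×15 + 0.1×2.2 + 0.19×2.8) = 7.63/5.502 = 1.387 kJ/s.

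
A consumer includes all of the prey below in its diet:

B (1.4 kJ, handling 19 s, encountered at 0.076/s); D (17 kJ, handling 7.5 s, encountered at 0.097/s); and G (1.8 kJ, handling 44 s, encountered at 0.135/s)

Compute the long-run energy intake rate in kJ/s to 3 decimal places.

Energy encountered per unit search time: 0.076×1.4 + 0.097×17 + 0.135×1.8 = 1.998 kJ/s.
Handling time per unit search time: 0.076×19 + 0.097×7.5 + 0.135×44 = 8.111.
Rate = 1.998/(1 + 8.111) = 0.2193 kJ/s.

0.219 kJ/s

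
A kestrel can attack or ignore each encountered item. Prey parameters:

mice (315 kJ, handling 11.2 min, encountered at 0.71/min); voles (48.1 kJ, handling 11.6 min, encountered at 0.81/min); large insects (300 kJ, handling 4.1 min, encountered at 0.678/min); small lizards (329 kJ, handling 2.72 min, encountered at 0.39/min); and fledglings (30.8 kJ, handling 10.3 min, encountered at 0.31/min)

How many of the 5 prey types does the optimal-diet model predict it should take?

Rank by E/h (kJ/min): small lizards 121, large insects 73.2, mice 28.1, voles 4.15, fledglings 2.99. Include each in turn until the next type's E/h falls below the running intake rate.
Rate on top 1: 62.26. large insects: 73.2 > 62.26 → include.
Rate on top 2: 68.53. mice: 28.1 < 68.53 → exclude; stop.
Optimal diet: small lizards, large insects — 2 of 5 types.

2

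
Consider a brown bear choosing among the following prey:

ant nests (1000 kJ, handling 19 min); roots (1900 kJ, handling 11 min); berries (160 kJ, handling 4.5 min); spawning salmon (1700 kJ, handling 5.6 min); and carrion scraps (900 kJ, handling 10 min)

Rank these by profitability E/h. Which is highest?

In descending order of E/h:
spawning salmon: 1700/5.6 = 304 kJ/min
roots: 1900/11 = 173 kJ/min
carrion scraps: 900/10 = 90 kJ/min
ant nests: 1000/19 = 52.6 kJ/min
berries: 160/4.5 = 35.6 kJ/min

spawning salmon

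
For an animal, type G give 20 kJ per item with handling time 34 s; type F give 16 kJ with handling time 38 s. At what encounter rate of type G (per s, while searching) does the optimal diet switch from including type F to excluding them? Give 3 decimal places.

0.074 per s

Drop type F once their profitability E₂/h₂ falls below the rate achievable on type G alone: E₂/h₂ = λE₁/(1 + λh₁).
Solve for λ: λE₁h₂ = E₂(1 + λh₁) → λ(E₁h₂ − E₂h₁) = E₂ → λ = E₂/(E₁h₂ − E₂h₁).
λ = 16/(20×38 − 16×34) = 16/216 = 0.07407 per s.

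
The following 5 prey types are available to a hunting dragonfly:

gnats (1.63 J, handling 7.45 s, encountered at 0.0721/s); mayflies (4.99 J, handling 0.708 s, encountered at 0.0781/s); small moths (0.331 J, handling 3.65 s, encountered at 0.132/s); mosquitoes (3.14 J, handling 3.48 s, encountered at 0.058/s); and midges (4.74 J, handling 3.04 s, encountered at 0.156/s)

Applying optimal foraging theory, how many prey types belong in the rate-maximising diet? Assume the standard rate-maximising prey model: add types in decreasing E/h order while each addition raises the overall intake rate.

Profitabilities (E/h, J/s): mayflies 7.05, midges 1.56, mosquitoes 0.902, gnats 0.219, small moths 0.0907. Add prey in this order while the next type's profitability exceeds the intake rate on those already taken.
Rate on top 1: 0.3693. midges: 1.56 > 0.3693 → include.
Rate on top 2: 0.7382. mosquitoes: 0.902 > 0.7382 → include.
Rate on top 3: 0.7574. gnats: 0.219 < 0.7574 → exclude; stop.
Optimal diet: mayflies, midges, mosquitoes — 3 of 5 types.

3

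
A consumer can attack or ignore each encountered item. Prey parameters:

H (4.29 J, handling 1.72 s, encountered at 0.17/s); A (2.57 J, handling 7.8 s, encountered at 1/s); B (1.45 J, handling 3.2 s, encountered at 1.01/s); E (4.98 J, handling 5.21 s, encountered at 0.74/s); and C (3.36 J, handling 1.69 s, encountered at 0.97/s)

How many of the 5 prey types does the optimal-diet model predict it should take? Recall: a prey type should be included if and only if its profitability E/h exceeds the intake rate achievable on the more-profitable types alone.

E/h in descending order: H 2.49, C 1.99, E 0.956, B 0.453, A 0.329 J/s. The optimal diet is the largest prefix of this list for which every included type satisfies E_i/h_i > R on the types above it.
Rate on top 1: 0.5643. C: 1.99 > 0.5643 → include.
Rate on top 2: 1.36. E: 0.956 < 1.36 → exclude; stop.
Optimal diet: H, C — 2 of 5 types.

2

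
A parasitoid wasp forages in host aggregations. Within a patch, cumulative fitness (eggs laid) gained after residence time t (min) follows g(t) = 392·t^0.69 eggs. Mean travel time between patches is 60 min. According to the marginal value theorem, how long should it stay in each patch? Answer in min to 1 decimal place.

133.5 min

Optimal t* satisfies g'(t*) = g(t*)/(T + t*).
g'(t) = 0.69·392·t^-0.31. Setting 0.69·392·t^-0.31 = 392·t^0.69/(60+t) gives 0.69(60+t) = t, so 0.31·t = 0.69×60.
t* = 0.69×60/0.31 = 133.5 min.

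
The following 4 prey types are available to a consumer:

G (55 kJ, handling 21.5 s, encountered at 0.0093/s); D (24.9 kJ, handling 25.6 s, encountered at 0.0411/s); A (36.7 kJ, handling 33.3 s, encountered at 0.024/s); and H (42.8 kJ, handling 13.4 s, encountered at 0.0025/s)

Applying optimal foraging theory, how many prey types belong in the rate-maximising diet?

Rank by E/h (kJ/s): H 3.19, G 2.56, A 1.1, D 0.973. Include each in turn until the next type's E/h falls below the running intake rate.
Rate on top 1: 0.1035. G: 2.56 > 0.1035 → include.
Rate on top 2: 0.5014. A: 1.1 > 0.5014 → include.
Rate on top 3: 0.7376. D: 0.973 > 0.7376 → include.
Optimal diet: H, G, A, D — 4 of 4 types.

4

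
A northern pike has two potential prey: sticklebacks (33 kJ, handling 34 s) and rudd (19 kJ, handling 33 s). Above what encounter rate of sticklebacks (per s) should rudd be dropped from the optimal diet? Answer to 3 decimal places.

0.043 per s

The zero-one rule: include rudd iff E₂/h₂ > λE₁/(1+λh₁). Equality gives the switch point.
λE₁h₂ = E₂ + λE₂h₁ ⇒ λ = E₂/(E₁h₂ − E₂h₁) = 19/(1089 − 646) = 0.04289 per s.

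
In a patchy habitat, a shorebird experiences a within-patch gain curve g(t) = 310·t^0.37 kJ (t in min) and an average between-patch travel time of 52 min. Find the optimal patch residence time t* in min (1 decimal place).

30.5 min

By the marginal value theorem, leave when the instantaneous gain rate g'(t) equals the habitat-wide average g(t)/(T + t).
g'(t) = 0.37·310·t^-0.63. Setting 0.37·310·t^-0.63 = 310·t^0.37/(52+t) gives 0.37(52+t) = t, so 0.63·t = 0.37×52.
t* = 0.37×52/0.63 = 30.54 min.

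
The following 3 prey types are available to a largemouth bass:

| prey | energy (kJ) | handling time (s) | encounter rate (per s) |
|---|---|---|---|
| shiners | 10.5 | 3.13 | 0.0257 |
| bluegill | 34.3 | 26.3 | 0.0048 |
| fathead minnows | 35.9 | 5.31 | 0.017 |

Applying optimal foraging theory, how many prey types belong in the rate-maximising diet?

3

E/h in descending order: fathead minnows 6.76, shiners 3.35, bluegill 1.3 kJ/s. The optimal diet is the largest prefix of this list for which every included type satisfies E_i/h_i > R on the types above it.
Rate on top 1: 0.5598. shiners: 3.35 > 0.5598 → include.
Rate on top 2: 0.7518. bluegill: 1.3 > 0.7518 → include.
Optimal diet: fathead minnows, shiners, bluegill — 3 of 3 types.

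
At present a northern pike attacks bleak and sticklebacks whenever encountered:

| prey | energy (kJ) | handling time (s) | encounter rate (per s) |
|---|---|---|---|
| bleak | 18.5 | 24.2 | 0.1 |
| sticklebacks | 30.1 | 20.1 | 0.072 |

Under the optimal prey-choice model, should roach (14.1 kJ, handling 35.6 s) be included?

Intake rate on the current diet: R = (0.1×18.5 + 0.072×30.1) / (1 + 0.1×24.2 + 0.072×20.1) = 4.017/4.867 = 0.8254 kJ/s.
Profitability of roach: 14.1/35.6 = 0.3961 kJ/s.
Since 0.3961 < R, time spent handling roach is better spent searching.

No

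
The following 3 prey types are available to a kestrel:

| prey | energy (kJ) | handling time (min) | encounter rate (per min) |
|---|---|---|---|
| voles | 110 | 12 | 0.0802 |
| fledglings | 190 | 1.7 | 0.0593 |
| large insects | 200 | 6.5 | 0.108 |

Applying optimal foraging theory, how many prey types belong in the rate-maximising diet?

E/h in descending order: fledglings 112, large insects 30.8, voles 9.17 kJ/min. The optimal diet is the largest prefix of this list for which every included type satisfies E_i/h_i > R on the types above it.
Rate on top 1: 10.24. large insects: 30.8 > 10.24 → include.
Rate on top 2: 18.23. voles: 9.17 < 18.23 → exclude; stop.
Optimal diet: fledglings, large insects — 2 of 3 types.

2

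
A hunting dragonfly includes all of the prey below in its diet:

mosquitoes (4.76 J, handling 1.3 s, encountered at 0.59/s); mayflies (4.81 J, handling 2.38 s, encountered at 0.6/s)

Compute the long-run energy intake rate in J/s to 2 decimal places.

R = Σλ_iE_i / (1 + Σλ_ih_i)
Numerator: 0.59×4.76 + 0.6×4.81 = 5.694
Denominator: 1 + 0.59×1.3 + 0.6×2.38 = 3.195
R = 5.694/3.195 = 1.782 J/s

1.78 J/s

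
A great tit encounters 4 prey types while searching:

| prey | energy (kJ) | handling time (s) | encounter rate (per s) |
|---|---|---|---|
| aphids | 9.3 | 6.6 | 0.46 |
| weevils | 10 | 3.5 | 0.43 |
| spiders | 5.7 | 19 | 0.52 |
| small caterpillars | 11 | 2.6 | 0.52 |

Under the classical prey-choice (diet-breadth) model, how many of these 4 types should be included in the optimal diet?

2

Rank by E/h (kJ/s): small caterpillars 4.23, weevils 2.86, aphids 1.41, spiders 0.3. Include each in turn until the next type's E/h falls below the running intake rate.
Rate on top 1: 2.432. weevils: 2.86 > 2.432 → include.
Rate on top 2: 2.598. aphids: 1.41 < 2.598 → exclude; stop.
Optimal diet: small caterpillars, weevils — 2 of 4 types.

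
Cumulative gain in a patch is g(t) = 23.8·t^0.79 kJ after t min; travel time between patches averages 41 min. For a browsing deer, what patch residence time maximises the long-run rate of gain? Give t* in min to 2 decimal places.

Optimal t* satisfies g'(t*) = g(t*)/(T + t*).
g'(t) = 0.79·23.8·t^-0.21. Setting 0.79·23.8·t^-0.21 = 23.8·t^0.79/(41+t) gives 0.79(41+t) = t, so 0.21·t = 0.79×41.
t* = 0.79×41/0.21 = 154.2 min.

154.24 min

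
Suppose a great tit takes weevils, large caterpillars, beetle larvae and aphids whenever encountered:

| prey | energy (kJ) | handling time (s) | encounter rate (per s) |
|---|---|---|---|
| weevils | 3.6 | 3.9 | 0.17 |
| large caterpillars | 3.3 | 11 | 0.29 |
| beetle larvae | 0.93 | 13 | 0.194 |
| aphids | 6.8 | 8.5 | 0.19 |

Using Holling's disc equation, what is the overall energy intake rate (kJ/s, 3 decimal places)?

0.338 kJ/s

Energy encountered per unit search time: 0.17×3.6 + 0.29×3.3 + 0.194×0.93 + 0.19×6.8 = 3.041 kJ/s.
Handling time per unit search time: 0.17×3.9 + 0.29×11 + 0.194×13 + 0.19×8.5 = 7.99.
Rate = 3.041/(1 + 7.99) = 0.3383 kJ/s.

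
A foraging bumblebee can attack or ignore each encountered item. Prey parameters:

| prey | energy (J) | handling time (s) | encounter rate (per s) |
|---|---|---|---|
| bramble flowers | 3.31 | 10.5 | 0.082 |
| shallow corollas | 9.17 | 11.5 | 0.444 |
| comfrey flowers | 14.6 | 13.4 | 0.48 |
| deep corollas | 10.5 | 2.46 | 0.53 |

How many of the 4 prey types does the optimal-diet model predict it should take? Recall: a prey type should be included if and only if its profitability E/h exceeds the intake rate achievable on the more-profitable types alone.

1

Rank by E/h (J/s): deep corollas 4.27, comfrey flowers 1.09, shallow corollas 0.797, bramble flowers 0.315. Include each in turn until the next type's E/h falls below the running intake rate.
Rate on top 1: 2.416. comfrey flowers: 1.09 < 2.416 → exclude; stop.
Optimal diet: deep corollas — 1 of 4 types.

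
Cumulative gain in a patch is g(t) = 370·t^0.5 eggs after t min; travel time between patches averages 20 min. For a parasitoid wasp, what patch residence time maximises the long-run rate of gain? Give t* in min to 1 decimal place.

By the marginal value theorem, leave when the instantaneous gain rate g'(t) equals the habitat-wide average g(t)/(T + t).
g'(t) = 0.5·370·t^-0.5. Setting 0.5·370·t^-0.5 = 370·t^0.5/(20+t) gives 0.5(20+t) = t, so 0.50·t = 0.5×20.
t* = 0.5×20/0.50 = 20 min.

20.0 min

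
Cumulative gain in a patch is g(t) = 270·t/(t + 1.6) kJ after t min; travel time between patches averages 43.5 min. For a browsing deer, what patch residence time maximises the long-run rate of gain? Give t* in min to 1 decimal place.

Maximise g(t)/(T+t): set derivative to zero → g'(t)(T+t) = g(t).
g'(t) = 270·1.6/(t + 1.6)². Setting 270·1.6/(t+1.6)² = 270t/[(t+1.6)(43.5+t)] gives 1.6(43.5+t) = t(t+1.6), so t² = 1.6×43.5 = 69.6.
t* = √69.6 = 8.343 min.

8.3 min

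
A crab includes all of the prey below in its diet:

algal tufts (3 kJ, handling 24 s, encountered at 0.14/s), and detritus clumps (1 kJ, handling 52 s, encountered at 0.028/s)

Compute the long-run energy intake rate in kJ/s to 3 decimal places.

Energy encountered per unit search time: 0.14×3 + 0.028×1 = 0.448 kJ/s.
Handling time per unit search time: 0.14×24 + 0.028×52 = 4.816.
Rate = 0.448/(1 + 4.816) = 0.07703 kJ/s.

0.077 kJ/s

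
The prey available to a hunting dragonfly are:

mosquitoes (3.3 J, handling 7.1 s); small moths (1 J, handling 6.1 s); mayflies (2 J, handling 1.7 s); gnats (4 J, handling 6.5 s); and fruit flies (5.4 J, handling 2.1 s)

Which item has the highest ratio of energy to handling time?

Profitability E/h (J/s): mosquitoes = 3.3/7.1 = 0.465, small moths = 1/6.1 = 0.164, mayflies = 2/1.7 = 1.18, gnats = 4/6.5 = 0.615, fruit flies = 5.4/2.1 = 2.57.
Ranked: fruit flies > mayflies > gnats > mosquitoes > small moths.

fruit flies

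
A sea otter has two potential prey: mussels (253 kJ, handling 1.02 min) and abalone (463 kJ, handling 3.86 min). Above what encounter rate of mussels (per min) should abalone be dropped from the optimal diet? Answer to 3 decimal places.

At the threshold, the rate on mussels alone equals the profitability of abalone: λ·253/(1 + λ·1.02) = 463/3.86 = 119.9.
Rearranging, λ(253 − 119.9×1.02) = 119.9, so λ = 119.9/130.7 = 0.9181 per min.

0.918 per min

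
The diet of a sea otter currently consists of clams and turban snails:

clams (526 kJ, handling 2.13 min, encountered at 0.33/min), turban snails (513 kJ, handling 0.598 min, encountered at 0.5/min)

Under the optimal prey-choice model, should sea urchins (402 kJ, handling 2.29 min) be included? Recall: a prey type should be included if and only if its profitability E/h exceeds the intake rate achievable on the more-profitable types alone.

Current rate: (0.33×526 + 0.5×513)/(1 + 0.33×2.13 + 0.5×0.598) = 214.8 kJ/min.
Profitability of sea urchins: 402/2.29 = 175.5 kJ/min.
Since 175.5 < R, time spent handling sea urchins is better spent searching.

No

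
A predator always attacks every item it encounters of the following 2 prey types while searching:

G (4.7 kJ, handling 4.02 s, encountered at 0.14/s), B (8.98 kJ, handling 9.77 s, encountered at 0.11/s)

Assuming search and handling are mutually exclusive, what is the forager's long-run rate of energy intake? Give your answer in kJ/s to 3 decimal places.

Energy encountered per unit search time: 0.14×4.7 + 0.11×8.98 = 1.646 kJ/s.
Handling time per unit search time: 0.14×4.02 + 0.11×9.77 = 1.638.
Rate = 1.646/(1 + 1.638) = 0.624 kJ/s.

0.624 kJ/s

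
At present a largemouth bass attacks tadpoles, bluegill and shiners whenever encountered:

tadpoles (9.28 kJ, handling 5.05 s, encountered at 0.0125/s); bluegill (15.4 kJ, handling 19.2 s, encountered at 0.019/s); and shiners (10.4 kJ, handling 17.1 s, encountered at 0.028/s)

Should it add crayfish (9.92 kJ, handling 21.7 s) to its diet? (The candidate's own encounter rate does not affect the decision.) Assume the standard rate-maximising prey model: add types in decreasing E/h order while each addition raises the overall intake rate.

Yes

Intake rate on the current diet: R = (0.0125×9.28 + 0.019×15.4 + 0.028×10.4) / (1 + 0.0125×5.05 + 0.019×19.2 + 0.028×17.1) = 0.6998/1.907 = 0.367 kJ/s.
Profitability of crayfish: 9.92/21.7 = 0.4571 kJ/s.
0.4571 > 0.367, so adding crayfish raises the average — include it.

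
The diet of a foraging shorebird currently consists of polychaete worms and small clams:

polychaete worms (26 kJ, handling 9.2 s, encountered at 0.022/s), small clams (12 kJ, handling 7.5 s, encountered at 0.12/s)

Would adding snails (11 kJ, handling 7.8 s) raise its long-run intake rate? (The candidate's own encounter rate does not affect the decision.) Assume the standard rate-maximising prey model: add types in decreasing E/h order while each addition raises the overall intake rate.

Yes

Current rate: (0.022×26 + 0.12×12)/(1 + 0.022×9.2 + 0.12×7.5) = 0.957 kJ/s.
Profitability of snails: 11/7.8 = 1.41 kJ/s.
1.41 > 0.957, so adding snails raises the average — include it.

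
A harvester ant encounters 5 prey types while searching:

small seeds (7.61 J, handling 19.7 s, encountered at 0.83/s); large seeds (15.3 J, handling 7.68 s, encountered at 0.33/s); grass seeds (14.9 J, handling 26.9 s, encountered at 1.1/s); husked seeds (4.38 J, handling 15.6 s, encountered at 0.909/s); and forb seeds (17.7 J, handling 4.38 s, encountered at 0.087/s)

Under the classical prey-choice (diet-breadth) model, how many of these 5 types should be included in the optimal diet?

2

Rank by E/h (J/s): forb seeds 4.04, large seeds 1.99, grass seeds 0.554, small seeds 0.386, husked seeds 0.281. Include each in turn until the next type's E/h falls below the running intake rate.
Rate on top 1: 1.115. large seeds: 1.99 > 1.115 → include.
Rate on top 2: 1.683. grass seeds: 0.554 < 1.683 → exclude; stop.
Optimal diet: forb seeds, large seeds — 2 of 5 types.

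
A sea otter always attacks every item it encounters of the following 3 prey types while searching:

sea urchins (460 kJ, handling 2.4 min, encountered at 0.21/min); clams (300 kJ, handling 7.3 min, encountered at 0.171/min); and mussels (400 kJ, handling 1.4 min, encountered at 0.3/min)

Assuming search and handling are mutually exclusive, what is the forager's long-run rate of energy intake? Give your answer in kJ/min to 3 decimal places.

R = (0.21×460 + 0.171×300 + 0.3×400) / (1 + 0.21×2.4 + 0.171×7.3 + 0.3×1.4) = 267.9/3.172 = 84.45 kJ/min.

84.450 kJ/min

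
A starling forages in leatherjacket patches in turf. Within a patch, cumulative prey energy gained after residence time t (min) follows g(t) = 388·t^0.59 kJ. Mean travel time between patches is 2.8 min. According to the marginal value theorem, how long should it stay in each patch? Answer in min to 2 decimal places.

Maximise g(t)/(T+t): set derivative to zero → g'(t)(T+t) = g(t).
g'(t) = 0.59·388·t^-0.41. Setting 0.59·388·t^-0.41 = 388·t^0.59/(2.8+t) gives 0.59(2.8+t) = t, so 0.41·t = 0.59×2.8.
t* = 0.59×2.8/0.41 = 4.029 min.

4.03 min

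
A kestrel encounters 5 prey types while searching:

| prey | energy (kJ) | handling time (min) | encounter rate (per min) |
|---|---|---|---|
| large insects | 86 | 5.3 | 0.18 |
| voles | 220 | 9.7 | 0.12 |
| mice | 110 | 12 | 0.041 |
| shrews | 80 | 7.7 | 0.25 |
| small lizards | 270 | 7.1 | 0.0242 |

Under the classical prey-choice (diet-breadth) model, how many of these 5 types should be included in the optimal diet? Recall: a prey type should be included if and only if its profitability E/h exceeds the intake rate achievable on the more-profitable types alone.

Rank by E/h (kJ/min): small lizards 38, voles 22.7, large insects 16.2, shrews 10.4, mice 9.17. Include each in turn until the next type's E/h falls below the running intake rate.
Rate on top 1: 5.576. voles: 22.7 > 5.576 → include.
Rate on top 2: 14.1. large insects: 16.2 > 14.1 → include.
Rate on top 3: 14.72. shrews: 10.4 < 14.72 → exclude; stop.
Optimal diet: small lizards, voles, large insects — 3 of 5 types.

3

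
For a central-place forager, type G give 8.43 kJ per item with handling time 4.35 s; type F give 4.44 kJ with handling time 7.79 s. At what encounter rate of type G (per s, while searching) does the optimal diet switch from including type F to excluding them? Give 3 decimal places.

0.096 per s

The zero-one rule: include type F iff E₂/h₂ > λE₁/(1+λh₁). Equality gives the switch point.
λE₁h₂ = E₂ + λE₂h₁ ⇒ λ = E₂/(E₁h₂ − E₂h₁) = 4.44/(65.67 − 19.31) = 0.09578 per s.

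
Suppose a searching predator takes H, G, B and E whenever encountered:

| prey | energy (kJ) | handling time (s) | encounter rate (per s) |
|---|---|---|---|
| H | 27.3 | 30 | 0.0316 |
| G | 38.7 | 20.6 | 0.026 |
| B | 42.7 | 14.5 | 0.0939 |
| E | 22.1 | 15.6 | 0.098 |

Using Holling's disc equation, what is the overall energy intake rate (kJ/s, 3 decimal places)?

R = Σλ_iE_i / (1 + Σλ_ih_i)
Numerator: 0.0316×27.3 + 0.026×38.7 + 0.0939×42.7 + 0.098×22.1 = 8.044
Denominator: 1 + 0.0316×30 + 0.026×20.6 + 0.0939×14.5 + 0.098×15.6 = 5.374
R = 8.044/5.374 = 1.497 kJ/s

1.497 kJ/s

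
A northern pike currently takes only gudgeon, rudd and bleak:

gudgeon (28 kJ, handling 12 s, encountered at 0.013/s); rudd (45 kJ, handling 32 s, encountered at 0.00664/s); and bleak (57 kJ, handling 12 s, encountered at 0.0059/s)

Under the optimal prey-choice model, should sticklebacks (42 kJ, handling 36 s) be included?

Yes

Intake rate on the current diet: R = (0.013×28 + 0.00664×45 + 0.0059×57) / (1 + 0.013×12 + 0.00664×32 + 0.0059×12) = 0.9991/1.439 = 0.6942 kJ/s.
Profitability of sticklebacks: 42/36 = 1.167 kJ/s.
Since 1.167 > R, including sticklebacks increases the long-run rate.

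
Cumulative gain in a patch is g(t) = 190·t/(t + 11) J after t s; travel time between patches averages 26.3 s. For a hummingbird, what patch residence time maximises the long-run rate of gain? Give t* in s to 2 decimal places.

Optimal t* satisfies g'(t*) = g(t*)/(T + t*).
g'(t) = 190·11/(t + 11)². Setting 190·11/(t+11)² = 190t/[(t+11)(26.3+t)] gives 11(26.3+t) = t(t+11), so t² = 11×26.3 = 289.3.
t* = √289.3 = 17.01 s.

17.01 s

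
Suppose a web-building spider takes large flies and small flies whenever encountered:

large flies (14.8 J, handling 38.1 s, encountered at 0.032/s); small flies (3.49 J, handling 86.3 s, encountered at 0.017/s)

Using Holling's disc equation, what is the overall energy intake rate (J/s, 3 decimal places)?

0.145 J/s

Energy encountered per unit search time: 0.032×14.8 + 0.017×3.49 = 0.5329 J/s.
Handling time per unit search time: 0.032×38.1 + 0.017×86.3 = 2.686.
Rate = 0.5329/(1 + 2.686) = 0.1446 J/s.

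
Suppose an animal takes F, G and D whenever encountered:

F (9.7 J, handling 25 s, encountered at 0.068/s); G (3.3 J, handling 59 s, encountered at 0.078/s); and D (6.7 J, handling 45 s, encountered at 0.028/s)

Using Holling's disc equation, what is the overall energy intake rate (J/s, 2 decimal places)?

0.13 J/s

R = Σλ_iE_i / (1 + Σλ_ih_i)
Numerator: 0.068×9.7 + 0.078×3.3 + 0.028×6.7 = 1.105
Denominator: 1 + 0.068×25 + 0.078×59 + 0.028×45 = 8.562
R = 1.105/8.562 = 0.129 J/s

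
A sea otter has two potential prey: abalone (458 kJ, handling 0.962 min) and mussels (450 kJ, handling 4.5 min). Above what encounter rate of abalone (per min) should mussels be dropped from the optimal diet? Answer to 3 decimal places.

0.276 per min

At the threshold, the rate on abalone alone equals the profitability of mussels: λ·458/(1 + λ·0.962) = 450/4.5 = 100.
Rearranging, λ(458 − 100×0.962) = 100, so λ = 100/361.8 = 0.2764 per min.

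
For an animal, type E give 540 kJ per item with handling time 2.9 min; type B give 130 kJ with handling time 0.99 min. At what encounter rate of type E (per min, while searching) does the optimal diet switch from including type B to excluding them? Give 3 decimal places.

0.825 per min

The zero-one rule: include type B iff E₂/h₂ > λE₁/(1+λh₁). Equality gives the switch point.
λE₁h₂ = E₂ + λE₂h₁ ⇒ λ = E₂/(E₁h₂ − E₂h₁) = 130/(534.6 − 377) = 0.8249 per min.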